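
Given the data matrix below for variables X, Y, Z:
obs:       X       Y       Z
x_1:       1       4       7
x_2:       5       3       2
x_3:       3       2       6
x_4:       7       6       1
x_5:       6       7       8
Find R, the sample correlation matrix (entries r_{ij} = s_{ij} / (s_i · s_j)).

Step 1 — column means:
  mean(X) = (1 + 5 + 3 + 7 + 6) / 5 = 22/5 = 4.4
  mean(Y) = (4 + 3 + 2 + 6 + 7) / 5 = 22/5 = 4.4
  mean(Z) = (7 + 2 + 6 + 1 + 8) / 5 = 24/5 = 4.8

Step 2 — sample variances and covariances s[i,j] = (1/(n-1)) · Σ_k (x_{k,i} - mean_i) · (x_{k,j} - mean_j), with n-1 = 4:
  s[X,X] = ((-3.4)·(-3.4) + (0.6)·(0.6) + (-1.4)·(-1.4) + (2.6)·(2.6) + (1.6)·(1.6)) / 4 = 23.2/4 = 5.8
  s[X,Y] = ((-3.4)·(-0.4) + (0.6)·(-1.4) + (-1.4)·(-2.4) + (2.6)·(1.6) + (1.6)·(2.6)) / 4 = 12.2/4 = 3.05
  s[X,Z] = ((-3.4)·(2.2) + (0.6)·(-2.8) + (-1.4)·(1.2) + (2.6)·(-3.8) + (1.6)·(3.2)) / 4 = -15.6/4 = -3.9
  s[Y,Y] = ((-0.4)·(-0.4) + (-1.4)·(-1.4) + (-2.4)·(-2.4) + (1.6)·(1.6) + (2.6)·(2.6)) / 4 = 17.2/4 = 4.3
  s[Y,Z] = ((-0.4)·(2.2) + (-1.4)·(-2.8) + (-2.4)·(1.2) + (1.6)·(-3.8) + (2.6)·(3.2)) / 4 = 2.4/4 = 0.6
  s[Z,Z] = ((2.2)·(2.2) + (-2.8)·(-2.8) + (1.2)·(1.2) + (-3.8)·(-3.8) + (3.2)·(3.2)) / 4 = 38.8/4 = 9.7
  Sample standard deviations s_i = √(s[i,i]):
  s(X) = √(5.8) = 2.4083
  s(Y) = √(4.3) = 2.0736
  s(Z) = √(9.7) = 3.1145

Step 3 — r_{ij} = s_{ij} / (s_i · s_j):
  r[X,X] = 1 (diagonal).
  r[X,Y] = 3.05 / (2.4083 · 2.0736) = 3.05 / 4.994 = 0.6107
  r[X,Z] = -3.9 / (2.4083 · 3.1145) = -3.9 / 7.5007 = -0.52
  r[Y,Y] = 1 (diagonal).
  r[Y,Z] = 0.6 / (2.0736 · 3.1145) = 0.6 / 6.4583 = 0.0929
  r[Z,Z] = 1 (diagonal).

R is symmetric with unit diagonal. Assembling:

R = [[1, 0.6107, -0.52],
 [0.6107, 1, 0.0929],
 [-0.52, 0.0929, 1]]


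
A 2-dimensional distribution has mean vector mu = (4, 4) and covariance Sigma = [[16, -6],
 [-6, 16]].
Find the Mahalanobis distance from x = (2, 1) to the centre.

Step 1 — centre the observation: (x - mu) = (-2, -3).

Step 2 — invert Sigma. det(Sigma) = 16·16 - (-6)² = 220.
  Sigma^{-1} = (1/det) · [[d, -b], [-b, a]] = [[0.0727, 0.0273],
 [0.0273, 0.0727]].

Step 3 — form the quadratic (x - mu)^T · Sigma^{-1} · (x - mu):
  Sigma^{-1} · (x - mu) = (-0.2273, -0.2727).
  (x - mu)^T · [Sigma^{-1} · (x - mu)] = (-2)·(-0.2273) + (-3)·(-0.2727) = 1.2727.

Step 4 — take square root: d = √(1.2727) ≈ 1.1282.

d(x, mu) = √(1.2727) ≈ 1.1282


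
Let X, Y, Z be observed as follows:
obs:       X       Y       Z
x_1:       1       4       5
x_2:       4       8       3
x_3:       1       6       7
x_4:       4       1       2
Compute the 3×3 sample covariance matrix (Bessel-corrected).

Step 1 — column means:
  mean(X) = (1 + 4 + 1 + 4) / 4 = 10/4 = 2.5
  mean(Y) = (4 + 8 + 6 + 1) / 4 = 19/4 = 4.75
  mean(Z) = (5 + 3 + 7 + 2) / 4 = 17/4 = 4.25

Step 2 — sample covariance S[i,j] = (1/(n-1)) · Σ_k (x_{k,i} - mean_i) · (x_{k,j} - mean_j), with n-1 = 3.
  S[X,X] = ((-1.5)·(-1.5) + (1.5)·(1.5) + (-1.5)·(-1.5) + (1.5)·(1.5)) / 3 = 9/3 = 3
  S[X,Y] = ((-1.5)·(-0.75) + (1.5)·(3.25) + (-1.5)·(1.25) + (1.5)·(-3.75)) / 3 = -1.5/3 = -0.5
  S[X,Z] = ((-1.5)·(0.75) + (1.5)·(-1.25) + (-1.5)·(2.75) + (1.5)·(-2.25)) / 3 = -10.5/3 = -3.5
  S[Y,Y] = ((-0.75)·(-0.75) + (3.25)·(3.25) + (1.25)·(1.25) + (-3.75)·(-3.75)) / 3 = 26.75/3 = 8.9167
  S[Y,Z] = ((-0.75)·(0.75) + (3.25)·(-1.25) + (1.25)·(2.75) + (-3.75)·(-2.25)) / 3 = 7.25/3 = 2.4167
  S[Z,Z] = ((0.75)·(0.75) + (-1.25)·(-1.25) + (2.75)·(2.75) + (-2.25)·(-2.25)) / 3 = 14.75/3 = 4.9167

S is symmetric (S[j,i] = S[i,j]). Assembling:

S = [[3, -0.5, -3.5],
 [-0.5, 8.9167, 2.4167],
 [-3.5, 2.4167, 4.9167]]


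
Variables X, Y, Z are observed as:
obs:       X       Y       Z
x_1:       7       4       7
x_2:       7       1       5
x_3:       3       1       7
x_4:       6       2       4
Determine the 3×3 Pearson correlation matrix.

Step 1 — column means:
  mean(X) = (7 + 7 + 3 + 6) / 4 = 23/4 = 5.75
  mean(Y) = (4 + 1 + 1 + 2) / 4 = 8/4 = 2
  mean(Z) = (7 + 5 + 7 + 4) / 4 = 23/4 = 5.75

Step 2 — sample variances and covariances s[i,j] = (1/(n-1)) · Σ_k (x_{k,i} - mean_i) · (x_{k,j} - mean_j), with n-1 = 3:
  s[X,X] = ((1.25)·(1.25) + (1.25)·(1.25) + (-2.75)·(-2.75) + (0.25)·(0.25)) / 3 = 10.75/3 = 3.5833
  s[X,Y] = ((1.25)·(2) + (1.25)·(-1) + (-2.75)·(-1) + (0.25)·(0)) / 3 = 4/3 = 1.3333
  s[X,Z] = ((1.25)·(1.25) + (1.25)·(-0.75) + (-2.75)·(1.25) + (0.25)·(-1.75)) / 3 = -3.25/3 = -1.0833
  s[Y,Y] = ((2)·(2) + (-1)·(-1) + (-1)·(-1) + (0)·(0)) / 3 = 6/3 = 2
  s[Y,Z] = ((2)·(1.25) + (-1)·(-0.75) + (-1)·(1.25) + (0)·(-1.75)) / 3 = 2/3 = 0.6667
  s[Z,Z] = ((1.25)·(1.25) + (-0.75)·(-0.75) + (1.25)·(1.25) + (-1.75)·(-1.75)) / 3 = 6.75/3 = 2.25
  Sample standard deviations s_i = √(s[i,i]):
  s(X) = √(3.5833) = 1.893
  s(Y) = √(2) = 1.4142
  s(Z) = √(2.25) = 1.5

Step 3 — r_{ij} = s_{ij} / (s_i · s_j):
  r[X,X] = 1 (diagonal).
  r[X,Y] = 1.3333 / (1.893 · 1.4142) = 1.3333 / 2.6771 = 0.4981
  r[X,Z] = -1.0833 / (1.893 · 1.5) = -1.0833 / 2.8395 = -0.3815
  r[Y,Y] = 1 (diagonal).
  r[Y,Z] = 0.6667 / (1.4142 · 1.5) = 0.6667 / 2.1213 = 0.3143
  r[Z,Z] = 1 (diagonal).

R is symmetric with unit diagonal. Assembling:

R = [[1, 0.4981, -0.3815],
 [0.4981, 1, 0.3143],
 [-0.3815, 0.3143, 1]]


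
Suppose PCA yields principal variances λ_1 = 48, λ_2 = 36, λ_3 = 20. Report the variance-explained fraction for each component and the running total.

Step 1 — total variance = trace(Sigma) = Σ λ_i = 48 + 36 + 20 = 104.

Step 2 — fraction explained by component i = λ_i / Σ λ:
  PC1: 48/104 = 0.4615
  PC2: 36/104 = 0.3462
  PC3: 20/104 = 0.1923

Step 3 — cumulative fraction after k components = (λ_1 + ... + λ_k) / Σ λ:
  k = 1: 48/104 = 0.4615
  k = 2: (48 + 36)/104 = 84/104 = 0.8077
  k = 3: (48 + 36 + 20)/104 = 104/104 = 1

Summary (fraction, with percent):

explained: PC1 0.4615 (46.15%), PC2 0.3462 (34.62%), PC3 0.1923 (19.23%);  cumulative: 0.4615, 0.8077, 1


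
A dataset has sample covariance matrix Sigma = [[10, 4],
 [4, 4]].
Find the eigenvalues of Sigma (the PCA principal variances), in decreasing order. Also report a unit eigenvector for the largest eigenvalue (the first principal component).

Step 1 — characteristic polynomial of 2×2 Sigma:
  det(Sigma - λI) = λ² - trace · λ + det = 0.
  trace = 10 + 4 = 14, det = 10·4 - (4)² = 24.
Step 2 — discriminant:
  Δ = trace² - 4·det = 196 - 96 = 100.
Step 3 — eigenvalues:
  λ = (trace ± √Δ)/2 = (14 ± 10)/2,
  λ_1 = 12,  λ_2 = 2.

Step 4 — unit eigenvector for λ_1: solve (Sigma - λ_1 I)v = 0. First row:
  (10 - 12)·v_x + (4)·v_y = 0, i.e. (-2)·v_x + (4)·v_y = 0,
  so v ∝ (b, λ_1 - a) = (4, 2) = u.
  ||u|| = √((4)² + (2)²) = √(20) ≈ 4.4721,
  v_1 = u/||u|| ≈ (0.8944, 0.4472) (||v_1|| = 1).

λ_1 = 12,  λ_2 = 2;  v_1 ≈ (0.8944, 0.4472)


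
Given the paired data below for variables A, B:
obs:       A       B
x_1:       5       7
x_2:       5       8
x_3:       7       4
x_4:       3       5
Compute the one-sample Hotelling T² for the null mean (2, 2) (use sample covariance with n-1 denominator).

Step 1 — sample mean vector:
  mean(A) = (5 + 5 + 7 + 3) / 4 = 20/4 = 5
  mean(B) = (7 + 8 + 4 + 5) / 4 = 24/4 = 6
  x̄ = (5, 6),  deviation x̄ - mu_0 = (5, 6) - (2, 2) = (3, 4).

Step 2 — sample covariance matrix, S[i,j] = (1/(n-1)) · Σ_k (x_{k,i} - mean_i) · (x_{k,j} - mean_j), divisor n-1 = 3:
  S[A,A] = ((0)·(0) + (0)·(0) + (2)·(2) + (-2)·(-2)) / 3 = 8/3 = 2.6667
  S[A,B] = ((0)·(1) + (0)·(2) + (2)·(-2) + (-2)·(-1)) / 3 = -2/3 = -0.6667
  S[B,B] = ((1)·(1) + (2)·(2) + (-2)·(-2) + (-1)·(-1)) / 3 = 10/3 = 3.3333
  S = [[2.6667, -0.6667],
 [-0.6667, 3.3333]].

Step 3 — invert S. det(S) = 2.6667·3.3333 - (-0.6667)² = 8.4444.
  S^{-1} = (1/det) · [[d, -b], [-b, a]] = [[0.3947, 0.0789],
 [0.0789, 0.3158]].

Step 4 — quadratic form (x̄ - mu_0)^T · S^{-1} · (x̄ - mu_0):
  S^{-1} · (x̄ - mu_0) = (1.5, 1.5),
  (x̄ - mu_0)^T · [...] = (3)·(1.5) + (4)·(1.5) = 10.5.

Step 5 — scale by n: T² = 4 · 10.5 = 42.

T² ≈ 42


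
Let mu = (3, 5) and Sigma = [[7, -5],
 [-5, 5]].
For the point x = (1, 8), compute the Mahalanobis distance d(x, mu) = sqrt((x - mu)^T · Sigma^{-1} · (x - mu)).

Step 1 — centre the observation: (x - mu) = (-2, 3).

Step 2 — invert Sigma. det(Sigma) = 7·5 - (-5)² = 10.
  Sigma^{-1} = (1/det) · [[d, -b], [-b, a]] = [[0.5, 0.5],
 [0.5, 0.7]].

Step 3 — form the quadratic (x - mu)^T · Sigma^{-1} · (x - mu):
  Sigma^{-1} · (x - mu) = (0.5, 1.1).
  (x - mu)^T · [Sigma^{-1} · (x - mu)] = (-2)·(0.5) + (3)·(1.1) = 2.3.

Step 4 — take square root: d = √(2.3) ≈ 1.5166.

d(x, mu) = √(2.3) ≈ 1.5166


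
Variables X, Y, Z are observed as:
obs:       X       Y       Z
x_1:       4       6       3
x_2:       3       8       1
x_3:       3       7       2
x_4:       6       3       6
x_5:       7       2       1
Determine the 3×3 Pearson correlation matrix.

Step 1 — column means:
  mean(X) = (4 + 3 + 3 + 6 + 7) / 5 = 23/5 = 4.6
  mean(Y) = (6 + 8 + 7 + 3 + 2) / 5 = 26/5 = 5.2
  mean(Z) = (3 + 1 + 2 + 6 + 1) / 5 = 13/5 = 2.6

Step 2 — sample variances and covariances s[i,j] = (1/(n-1)) · Σ_k (x_{k,i} - mean_i) · (x_{k,j} - mean_j), with n-1 = 4:
  s[X,X] = ((-0.6)·(-0.6) + (-1.6)·(-1.6) + (-1.6)·(-1.6) + (1.4)·(1.4) + (2.4)·(2.4)) / 4 = 13.2/4 = 3.3
  s[X,Y] = ((-0.6)·(0.8) + (-1.6)·(2.8) + (-1.6)·(1.8) + (1.4)·(-2.2) + (2.4)·(-3.2)) / 4 = -18.6/4 = -4.65
  s[X,Z] = ((-0.6)·(0.4) + (-1.6)·(-1.6) + (-1.6)·(-0.6) + (1.4)·(3.4) + (2.4)·(-1.6)) / 4 = 4.2/4 = 1.05
  s[Y,Y] = ((0.8)·(0.8) + (2.8)·(2.8) + (1.8)·(1.8) + (-2.2)·(-2.2) + (-3.2)·(-3.2)) / 4 = 26.8/4 = 6.7
  s[Y,Z] = ((0.8)·(0.4) + (2.8)·(-1.6) + (1.8)·(-0.6) + (-2.2)·(3.4) + (-3.2)·(-1.6)) / 4 = -7.6/4 = -1.9
  s[Z,Z] = ((0.4)·(0.4) + (-1.6)·(-1.6) + (-0.6)·(-0.6) + (3.4)·(3.4) + (-1.6)·(-1.6)) / 4 = 17.2/4 = 4.3
  Sample standard deviations s_i = √(s[i,i]):
  s(X) = √(3.3) = 1.8166
  s(Y) = √(6.7) = 2.5884
  s(Z) = √(4.3) = 2.0736

Step 3 — r_{ij} = s_{ij} / (s_i · s_j):
  r[X,X] = 1 (diagonal).
  r[X,Y] = -4.65 / (1.8166 · 2.5884) = -4.65 / 4.7021 = -0.9889
  r[X,Z] = 1.05 / (1.8166 · 2.0736) = 1.05 / 3.767 = 0.2787
  r[Y,Y] = 1 (diagonal).
  r[Y,Z] = -1.9 / (2.5884 · 2.0736) = -1.9 / 5.3675 = -0.354
  r[Z,Z] = 1 (diagonal).

R is symmetric with unit diagonal. Assembling:

R = [[1, -0.9889, 0.2787],
 [-0.9889, 1, -0.354],
 [0.2787, -0.354, 1]]


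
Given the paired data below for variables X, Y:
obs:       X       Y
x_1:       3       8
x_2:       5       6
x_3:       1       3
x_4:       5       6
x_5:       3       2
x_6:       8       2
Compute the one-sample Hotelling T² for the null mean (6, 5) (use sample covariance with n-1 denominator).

Step 1 — sample mean vector:
  mean(X) = (3 + 5 + 1 + 5 + 3 + 8) / 6 = 25/6 = 4.1667
  mean(Y) = (8 + 6 + 3 + 6 + 2 + 2) / 6 = 27/6 = 4.5
  x̄ = (4.1667, 4.5),  deviation x̄ - mu_0 = (4.1667, 4.5) - (6, 5) = (-1.8333, -0.5).

Step 2 — sample covariance matrix, S[i,j] = (1/(n-1)) · Σ_k (x_{k,i} - mean_i) · (x_{k,j} - mean_j), divisor n-1 = 5:
  S[X,X] = ((-1.1667)·(-1.1667) + (0.8333)·(0.8333) + (-3.1667)·(-3.1667) + (0.8333)·(0.8333) + (-1.1667)·(-1.1667) + (3.8333)·(3.8333)) / 5 = 28.8333/5 = 5.7667
  S[X,Y] = ((-1.1667)·(3.5) + (0.8333)·(1.5) + (-3.1667)·(-1.5) + (0.8333)·(1.5) + (-1.1667)·(-2.5) + (3.8333)·(-2.5)) / 5 = -3.5/5 = -0.7
  S[Y,Y] = ((3.5)·(3.5) + (1.5)·(1.5) + (-1.5)·(-1.5) + (1.5)·(1.5) + (-2.5)·(-2.5) + (-2.5)·(-2.5)) / 5 = 31.5/5 = 6.3
  S = [[5.7667, -0.7],
 [-0.7, 6.3]].

Step 3 — invert S. det(S) = 5.7667·6.3 - (-0.7)² = 35.84.
  S^{-1} = (1/det) · [[d, -b], [-b, a]] = [[0.1758, 0.0195],
 [0.0195, 0.1609]].

Step 4 — quadratic form (x̄ - mu_0)^T · S^{-1} · (x̄ - mu_0):
  S^{-1} · (x̄ - mu_0) = (-0.332, -0.1163),
  (x̄ - mu_0)^T · [...] = (-1.8333)·(-0.332) + (-0.5)·(-0.1163) = 0.6669.

Step 5 — scale by n: T² = 6 · 0.6669 = 4.0011.

T² ≈ 4.0011


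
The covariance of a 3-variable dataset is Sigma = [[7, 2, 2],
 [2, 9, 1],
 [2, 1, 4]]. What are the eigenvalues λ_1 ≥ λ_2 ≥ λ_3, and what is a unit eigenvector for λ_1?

Step 1 — characteristic polynomial p(λ) = det(λI - Sigma) = λ³ - tr·λ² + c_1·λ - det, where tr = trace, c_1 = sum of the principal 2×2 minors, det = det(Sigma):
  tr = 7 + 9 + 4 = 20,
  c_1 = (7·9 - (2)²) + (7·4 - (2)²) + (9·4 - (1)²) = 59 + 24 + 35 = 118,
  det = 7·(9·4 - (1)²) - (2)·((2)·4 - (1)·(2)) + (2)·((2)·(1) - 9·(2)) = 7·(35) - (2)·(6) + (2)·(-16) = 201.
  So p(λ) = λ³ - 20λ² + 118λ - 201.
Step 2 — look for an integer root (rational root theorem: any rational root is an integer divisor of 201). Testing λ = 3:
  p(3) = 27 - 180 + 354 - 201 = 0  ✓
  Dividing out (λ - 3): p(λ) = (λ - 3)(λ² - 17λ + 67).
Step 3 — remaining eigenvalues from the quadratic λ² - 17λ + 67 = 0:
  Δ = 17² - 4·67 = 289 - 268 = 21,  λ = (17 ± √21)/2 = (17 ± 4.5826)/2 ≈ 10.7913 or 6.2087.
  Sorted: λ_1 = 10.7913,  λ_2 = 6.2087,  λ_3 = 3  (check: sum = 20 = tr ✓).

Step 4 — unit eigenvector for λ_1 ≈ 10.7913: v spans the null space of (Sigma - λ_1 I), whose rows are
  r_1 = (-3.7913, 2, 2),  r_2 = (2, -1.7913, 1),  r_3 = (2, 1, -6.7913).
  v is orthogonal to every row, so take v ∝ r_1 × r_2 = ((2)·(1) - (2)·(-1.7913), (2)·(2) - (-3.7913)·(1), (-3.7913)·(-1.7913) - (2)·(2)) ≈ (5.5826, 7.7913, 2.7913).
  Let u = (5.5826, 7.7913, 2.7913).
  ||u|| = √((5.5826)² + (7.7913)² + (2.7913)²) = √(99.6606) ≈ 9.983,  v_1 = u/||u|| ≈ (0.5592, 0.7805, 0.2796) (||v_1|| = 1).

λ_1 = 10.7913,  λ_2 = 6.2087,  λ_3 = 3;  v_1 ≈ (0.5592, 0.7805, 0.2796)


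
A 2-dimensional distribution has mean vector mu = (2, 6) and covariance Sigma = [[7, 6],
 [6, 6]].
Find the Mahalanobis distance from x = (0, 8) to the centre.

Step 1 — centre the observation: (x - mu) = (-2, 2).

Step 2 — invert Sigma. det(Sigma) = 7·6 - (6)² = 6.
  Sigma^{-1} = (1/det) · [[d, -b], [-b, a]] = [[1, -1],
 [-1, 1.1667]].

Step 3 — form the quadratic (x - mu)^T · Sigma^{-1} · (x - mu):
  Sigma^{-1} · (x - mu) = (-4, 4.3333).
  (x - mu)^T · [Sigma^{-1} · (x - mu)] = (-2)·(-4) + (2)·(4.3333) = 16.6667.

Step 4 — take square root: d = √(16.6667) ≈ 4.0825.

d(x, mu) = √(16.6667) ≈ 4.0825


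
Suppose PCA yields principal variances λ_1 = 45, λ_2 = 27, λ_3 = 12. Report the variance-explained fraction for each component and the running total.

Step 1 — total variance = trace(Sigma) = Σ λ_i = 45 + 27 + 12 = 84.

Step 2 — fraction explained by component i = λ_i / Σ λ:
  PC1: 45/84 = 0.5357
  PC2: 27/84 = 0.3214
  PC3: 12/84 = 0.1429

Step 3 — cumulative fraction after k components = (λ_1 + ... + λ_k) / Σ λ:
  k = 1: 45/84 = 0.5357
  k = 2: (45 + 27)/84 = 72/84 = 0.8571
  k = 3: (45 + 27 + 12)/84 = 84/84 = 1

Summary (fraction, with percent):

explained: PC1 0.5357 (53.57%), PC2 0.3214 (32.14%), PC3 0.1429 (14.29%);  cumulative: 0.5357, 0.8571, 1


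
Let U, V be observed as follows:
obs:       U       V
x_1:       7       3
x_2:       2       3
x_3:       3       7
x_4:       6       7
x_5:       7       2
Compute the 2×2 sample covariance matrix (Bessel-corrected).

Step 1 — column means:
  mean(U) = (7 + 2 + 3 + 6 + 7) / 5 = 25/5 = 5
  mean(V) = (3 + 3 + 7 + 7 + 2) / 5 = 22/5 = 4.4

Step 2 — sample covariance S[i,j] = (1/(n-1)) · Σ_k (x_{k,i} - mean_i) · (x_{k,j} - mean_j), with n-1 = 4.
  S[U,U] = ((2)·(2) + (-3)·(-3) + (-2)·(-2) + (1)·(1) + (2)·(2)) / 4 = 22/4 = 5.5
  S[U,V] = ((2)·(-1.4) + (-3)·(-1.4) + (-2)·(2.6) + (1)·(2.6) + (2)·(-2.4)) / 4 = -6/4 = -1.5
  S[V,V] = ((-1.4)·(-1.4) + (-1.4)·(-1.4) + (2.6)·(2.6) + (2.6)·(2.6) + (-2.4)·(-2.4)) / 4 = 23.2/4 = 5.8

S is symmetric (S[j,i] = S[i,j]). Assembling:

S = [[5.5, -1.5],
 [-1.5, 5.8]]


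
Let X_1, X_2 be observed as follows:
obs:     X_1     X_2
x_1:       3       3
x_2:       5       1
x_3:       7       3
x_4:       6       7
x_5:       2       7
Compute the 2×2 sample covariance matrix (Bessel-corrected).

Step 1 — column means:
  mean(X_1) = (3 + 5 + 7 + 6 + 2) / 5 = 23/5 = 4.6
  mean(X_2) = (3 + 1 + 3 + 7 + 7) / 5 = 21/5 = 4.2

Step 2 — sample covariance S[i,j] = (1/(n-1)) · Σ_k (x_{k,i} - mean_i) · (x_{k,j} - mean_j), with n-1 = 4.
  S[X_1,X_1] = ((-1.6)·(-1.6) + (0.4)·(0.4) + (2.4)·(2.4) + (1.4)·(1.4) + (-2.6)·(-2.6)) / 4 = 17.2/4 = 4.3
  S[X_1,X_2] = ((-1.6)·(-1.2) + (0.4)·(-3.2) + (2.4)·(-1.2) + (1.4)·(2.8) + (-2.6)·(2.8)) / 4 = -5.6/4 = -1.4
  S[X_2,X_2] = ((-1.2)·(-1.2) + (-3.2)·(-3.2) + (-1.2)·(-1.2) + (2.8)·(2.8) + (2.8)·(2.8)) / 4 = 28.8/4 = 7.2

S is symmetric (S[j,i] = S[i,j]). Assembling:

S = [[4.3, -1.4],
 [-1.4, 7.2]]


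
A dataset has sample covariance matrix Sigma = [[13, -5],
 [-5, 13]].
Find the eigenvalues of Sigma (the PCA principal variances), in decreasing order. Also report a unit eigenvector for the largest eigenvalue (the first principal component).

Step 1 — characteristic polynomial of 2×2 Sigma:
  det(Sigma - λI) = λ² - trace · λ + det = 0.
  trace = 13 + 13 = 26, det = 13·13 - (-5)² = 144.
Step 2 — discriminant:
  Δ = trace² - 4·det = 676 - 576 = 100.
Step 3 — eigenvalues:
  λ = (trace ± √Δ)/2 = (26 ± 10)/2,
  λ_1 = 18,  λ_2 = 8.

Step 4 — unit eigenvector for λ_1: solve (Sigma - λ_1 I)v = 0. First row:
  (13 - 18)·v_x + (-5)·v_y = 0, i.e. (-5)·v_x + (-5)·v_y = 0,
  so v ∝ (b, λ_1 - a) = (-5, 5); multiply by -1 so the first entry is positive: u = (5, -5).
  ||u|| = √((5)² + (-5)²) = √(50) ≈ 7.0711,
  v_1 = u/||u|| ≈ (0.7071, -0.7071) (||v_1|| = 1).

λ_1 = 18,  λ_2 = 8;  v_1 ≈ (0.7071, -0.7071)


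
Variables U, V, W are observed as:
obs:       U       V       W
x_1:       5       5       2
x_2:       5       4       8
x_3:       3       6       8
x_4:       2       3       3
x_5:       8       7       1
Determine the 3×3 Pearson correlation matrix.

Step 1 — column means:
  mean(U) = (5 + 5 + 3 + 2 + 8) / 5 = 23/5 = 4.6
  mean(V) = (5 + 4 + 6 + 3 + 7) / 5 = 25/5 = 5
  mean(W) = (2 + 8 + 8 + 3 + 1) / 5 = 22/5 = 4.4

Step 2 — sample variances and covariances s[i,j] = (1/(n-1)) · Σ_k (x_{k,i} - mean_i) · (x_{k,j} - mean_j), with n-1 = 4:
  s[U,U] = ((0.4)·(0.4) + (0.4)·(0.4) + (-1.6)·(-1.6) + (-2.6)·(-2.6) + (3.4)·(3.4)) / 4 = 21.2/4 = 5.3
  s[U,V] = ((0.4)·(0) + (0.4)·(-1) + (-1.6)·(1) + (-2.6)·(-2) + (3.4)·(2)) / 4 = 10/4 = 2.5
  s[U,W] = ((0.4)·(-2.4) + (0.4)·(3.6) + (-1.6)·(3.6) + (-2.6)·(-1.4) + (3.4)·(-3.4)) / 4 = -13.2/4 = -3.3
  s[V,V] = ((0)·(0) + (-1)·(-1) + (1)·(1) + (-2)·(-2) + (2)·(2)) / 4 = 10/4 = 2.5
  s[V,W] = ((0)·(-2.4) + (-1)·(3.6) + (1)·(3.6) + (-2)·(-1.4) + (2)·(-3.4)) / 4 = -4/4 = -1
  s[W,W] = ((-2.4)·(-2.4) + (3.6)·(3.6) + (3.6)·(3.6) + (-1.4)·(-1.4) + (-3.4)·(-3.4)) / 4 = 45.2/4 = 11.3
  Sample standard deviations s_i = √(s[i,i]):
  s(U) = √(5.3) = 2.3022
  s(V) = √(2.5) = 1.5811
  s(W) = √(11.3) = 3.3615

Step 3 — r_{ij} = s_{ij} / (s_i · s_j):
  r[U,U] = 1 (diagonal).
  r[U,V] = 2.5 / (2.3022 · 1.5811) = 2.5 / 3.6401 = 0.6868
  r[U,W] = -3.3 / (2.3022 · 3.3615) = -3.3 / 7.7389 = -0.4264
  r[V,V] = 1 (diagonal).
  r[V,W] = -1 / (1.5811 · 3.3615) = -1 / 5.3151 = -0.1881
  r[W,W] = 1 (diagonal).

R is symmetric with unit diagonal. Assembling:

R = [[1, 0.6868, -0.4264],
 [0.6868, 1, -0.1881],
 [-0.4264, -0.1881, 1]]


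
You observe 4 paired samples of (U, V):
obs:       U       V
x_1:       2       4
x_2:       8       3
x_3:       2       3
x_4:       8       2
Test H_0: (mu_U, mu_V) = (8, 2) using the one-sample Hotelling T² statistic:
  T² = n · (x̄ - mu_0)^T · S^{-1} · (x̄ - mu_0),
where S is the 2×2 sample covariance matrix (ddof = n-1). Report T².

Step 1 — sample mean vector:
  mean(U) = (2 + 8 + 2 + 8) / 4 = 20/4 = 5
  mean(V) = (4 + 3 + 3 + 2) / 4 = 12/4 = 3
  x̄ = (5, 3),  deviation x̄ - mu_0 = (5, 3) - (8, 2) = (-3, 1).

Step 2 — sample covariance matrix, S[i,j] = (1/(n-1)) · Σ_k (x_{k,i} - mean_i) · (x_{k,j} - mean_j), divisor n-1 = 3:
  S[U,U] = ((-3)·(-3) + (3)·(3) + (-3)·(-3) + (3)·(3)) / 3 = 36/3 = 12
  S[U,V] = ((-3)·(1) + (3)·(0) + (-3)·(0) + (3)·(-1)) / 3 = -6/3 = -2
  S[V,V] = ((1)·(1) + (0)·(0) + (0)·(0) + (-1)·(-1)) / 3 = 2/3 = 0.6667
  S = [[12, -2],
 [-2, 0.6667]].

Step 3 — invert S. det(S) = 12·0.6667 - (-2)² = 4.
  S^{-1} = (1/det) · [[d, -b], [-b, a]] = [[0.1667, 0.5],
 [0.5, 3]].

Step 4 — quadratic form (x̄ - mu_0)^T · S^{-1} · (x̄ - mu_0):
  S^{-1} · (x̄ - mu_0) = (0, 1.5),
  (x̄ - mu_0)^T · [...] = (-3)·(0) + (1)·(1.5) = 1.5.

Step 5 — scale by n: T² = 4 · 1.5 = 6.

T² ≈ 6


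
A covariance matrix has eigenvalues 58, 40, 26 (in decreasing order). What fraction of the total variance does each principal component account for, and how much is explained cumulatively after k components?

Step 1 — total variance = trace(Sigma) = Σ λ_i = 58 + 40 + 26 = 124.

Step 2 — fraction explained by component i = λ_i / Σ λ:
  PC1: 58/124 = 0.4677
  PC2: 40/124 = 0.3226
  PC3: 26/124 = 0.2097

Step 3 — cumulative fraction after k components = (λ_1 + ... + λ_k) / Σ λ:
  k = 1: 58/124 = 0.4677
  k = 2: (58 + 40)/124 = 98/124 = 0.7903
  k = 3: (58 + 40 + 26)/124 = 124/124 = 1

Summary (fraction, with percent):

explained: PC1 0.4677 (46.77%), PC2 0.3226 (32.26%), PC3 0.2097 (20.97%);  cumulative: 0.4677, 0.7903, 1


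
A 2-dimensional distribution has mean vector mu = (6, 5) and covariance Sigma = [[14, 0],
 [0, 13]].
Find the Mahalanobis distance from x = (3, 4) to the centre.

Step 1 — centre the observation: (x - mu) = (-3, -1).

Step 2 — invert Sigma. det(Sigma) = 14·13 - (0)² = 182.
  Sigma^{-1} = (1/det) · [[d, -b], [-b, a]] = [[0.0714, 0],
 [0, 0.0769]].

Step 3 — form the quadratic (x - mu)^T · Sigma^{-1} · (x - mu):
  Sigma^{-1} · (x - mu) = (-0.2143, -0.0769).
  (x - mu)^T · [Sigma^{-1} · (x - mu)] = (-3)·(-0.2143) + (-1)·(-0.0769) = 0.7198.

Step 4 — take square root: d = √(0.7198) ≈ 0.8484.

d(x, mu) = √(0.7198) ≈ 0.8484


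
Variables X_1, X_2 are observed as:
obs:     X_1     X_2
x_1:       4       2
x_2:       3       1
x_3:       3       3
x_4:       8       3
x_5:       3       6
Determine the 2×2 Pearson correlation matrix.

Step 1 — column means:
  mean(X_1) = (4 + 3 + 3 + 8 + 3) / 5 = 21/5 = 4.2
  mean(X_2) = (2 + 1 + 3 + 3 + 6) / 5 = 15/5 = 3

Step 2 — sample variances and covariances s[i,j] = (1/(n-1)) · Σ_k (x_{k,i} - mean_i) · (x_{k,j} - mean_j), with n-1 = 4:
  s[X_1,X_1] = ((-0.2)·(-0.2) + (-1.2)·(-1.2) + (-1.2)·(-1.2) + (3.8)·(3.8) + (-1.2)·(-1.2)) / 4 = 18.8/4 = 4.7
  s[X_1,X_2] = ((-0.2)·(-1) + (-1.2)·(-2) + (-1.2)·(0) + (3.8)·(0) + (-1.2)·(3)) / 4 = -1/4 = -0.25
  s[X_2,X_2] = ((-1)·(-1) + (-2)·(-2) + (0)·(0) + (0)·(0) + (3)·(3)) / 4 = 14/4 = 3.5
  Sample standard deviations s_i = √(s[i,i]):
  s(X_1) = √(4.7) = 2.1679
  s(X_2) = √(3.5) = 1.8708

Step 3 — r_{ij} = s_{ij} / (s_i · s_j):
  r[X_1,X_1] = 1 (diagonal).
  r[X_1,X_2] = -0.25 / (2.1679 · 1.8708) = -0.25 / 4.0559 = -0.0616
  r[X_2,X_2] = 1 (diagonal).

R is symmetric with unit diagonal. Assembling:

R = [[1, -0.0616],
 [-0.0616, 1]]


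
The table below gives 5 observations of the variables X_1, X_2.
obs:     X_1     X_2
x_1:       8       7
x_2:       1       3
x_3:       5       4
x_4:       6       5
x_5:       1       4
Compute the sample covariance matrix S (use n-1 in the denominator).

Step 1 — column means:
  mean(X_1) = (8 + 1 + 5 + 6 + 1) / 5 = 21/5 = 4.2
  mean(X_2) = (7 + 3 + 4 + 5 + 4) / 5 = 23/5 = 4.6

Step 2 — sample covariance S[i,j] = (1/(n-1)) · Σ_k (x_{k,i} - mean_i) · (x_{k,j} - mean_j), with n-1 = 4.
  S[X_1,X_1] = ((3.8)·(3.8) + (-3.2)·(-3.2) + (0.8)·(0.8) + (1.8)·(1.8) + (-3.2)·(-3.2)) / 4 = 38.8/4 = 9.7
  S[X_1,X_2] = ((3.8)·(2.4) + (-3.2)·(-1.6) + (0.8)·(-0.6) + (1.8)·(0.4) + (-3.2)·(-0.6)) / 4 = 16.4/4 = 4.1
  S[X_2,X_2] = ((2.4)·(2.4) + (-1.6)·(-1.6) + (-0.6)·(-0.6) + (0.4)·(0.4) + (-0.6)·(-0.6)) / 4 = 9.2/4 = 2.3

S is symmetric (S[j,i] = S[i,j]). Assembling:

S = [[9.7, 4.1],
 [4.1, 2.3]]


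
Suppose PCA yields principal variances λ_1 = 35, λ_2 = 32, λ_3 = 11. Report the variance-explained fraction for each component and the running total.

Step 1 — total variance = trace(Sigma) = Σ λ_i = 35 + 32 + 11 = 78.

Step 2 — fraction explained by component i = λ_i / Σ λ:
  PC1: 35/78 = 0.4487
  PC2: 32/78 = 0.4103
  PC3: 11/78 = 0.141

Step 3 — cumulative fraction after k components = (λ_1 + ... + λ_k) / Σ λ:
  k = 1: 35/78 = 0.4487
  k = 2: (35 + 32)/78 = 67/78 = 0.859
  k = 3: (35 + 32 + 11)/78 = 78/78 = 1

Summary (fraction, with percent):

explained: PC1 0.4487 (44.87%), PC2 0.4103 (41.03%), PC3 0.141 (14.1%);  cumulative: 0.4487, 0.859, 1


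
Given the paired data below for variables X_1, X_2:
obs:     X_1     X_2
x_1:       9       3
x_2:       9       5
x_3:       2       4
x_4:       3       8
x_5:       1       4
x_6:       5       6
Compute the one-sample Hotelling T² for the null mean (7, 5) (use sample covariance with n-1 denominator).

Step 1 — sample mean vector:
  mean(X_1) = (9 + 9 + 2 + 3 + 1 + 5) / 6 = 29/6 = 4.8333
  mean(X_2) = (3 + 5 + 4 + 8 + 4 + 6) / 6 = 30/6 = 5
  x̄ = (4.8333, 5),  deviation x̄ - mu_0 = (4.8333, 5) - (7, 5) = (-2.1667, 0).

Step 2 — sample covariance matrix, S[i,j] = (1/(n-1)) · Σ_k (x_{k,i} - mean_i) · (x_{k,j} - mean_j), divisor n-1 = 5:
  S[X_1,X_1] = ((4.1667)·(4.1667) + (4.1667)·(4.1667) + (-2.8333)·(-2.8333) + (-1.8333)·(-1.8333) + (-3.8333)·(-3.8333) + (0.1667)·(0.1667)) / 5 = 60.8333/5 = 12.1667
  S[X_1,X_2] = ((4.1667)·(-2) + (4.1667)·(0) + (-2.8333)·(-1) + (-1.8333)·(3) + (-3.8333)·(-1) + (0.1667)·(1)) / 5 = -7/5 = -1.4
  S[X_2,X_2] = ((-2)·(-2) + (0)·(0) + (-1)·(-1) + (3)·(3) + (-1)·(-1) + (1)·(1)) / 5 = 16/5 = 3.2
  S = [[12.1667, -1.4],
 [-1.4, 3.2]].

Step 3 — invert S. det(S) = 12.1667·3.2 - (-1.4)² = 36.9733.
  S^{-1} = (1/det) · [[d, -b], [-b, a]] = [[0.0865, 0.0379],
 [0.0379, 0.3291]].

Step 4 — quadratic form (x̄ - mu_0)^T · S^{-1} · (x̄ - mu_0):
  S^{-1} · (x̄ - mu_0) = (-0.1875, -0.082),
  (x̄ - mu_0)^T · [...] = (-2.1667)·(-0.1875) + (0)·(-0.082) = 0.4063.

Step 5 — scale by n: T² = 6 · 0.4063 = 2.4378.

T² ≈ 2.4378


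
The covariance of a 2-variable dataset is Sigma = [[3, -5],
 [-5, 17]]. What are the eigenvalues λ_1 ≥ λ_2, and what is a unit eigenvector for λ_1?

Step 1 — characteristic polynomial of 2×2 Sigma:
  det(Sigma - λI) = λ² - trace · λ + det = 0.
  trace = 3 + 17 = 20, det = 3·17 - (-5)² = 26.
Step 2 — discriminant:
  Δ = trace² - 4·det = 400 - 104 = 296.
Step 3 — eigenvalues:
  λ = (trace ± √Δ)/2 = (20 ± 17.2047)/2,
  λ_1 = 18.6023,  λ_2 = 1.3977.

Step 4 — unit eigenvector for λ_1: solve (Sigma - λ_1 I)v = 0. First row:
  (3 - 18.6023)·v_x + (-5)·v_y = 0, i.e. (-15.6023)·v_x + (-5)·v_y = 0,
  so v ∝ (b, λ_1 - a) = (-5, 15.6023); multiply by -1 so the first entry is positive: u = (5, -15.6023).
  ||u|| = √((5)² + (-15.6023)²) = √(268.4326) ≈ 16.3839,
  v_1 = u/||u|| ≈ (0.3052, -0.9523) (||v_1|| = 1).

λ_1 = 18.6023,  λ_2 = 1.3977;  v_1 ≈ (0.3052, -0.9523)


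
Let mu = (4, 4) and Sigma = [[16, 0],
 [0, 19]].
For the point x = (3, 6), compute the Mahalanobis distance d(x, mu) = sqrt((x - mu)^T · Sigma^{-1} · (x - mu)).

Step 1 — centre the observation: (x - mu) = (-1, 2).

Step 2 — invert Sigma. det(Sigma) = 16·19 - (0)² = 304.
  Sigma^{-1} = (1/det) · [[d, -b], [-b, a]] = [[0.0625, 0],
 [0, 0.0526]].

Step 3 — form the quadratic (x - mu)^T · Sigma^{-1} · (x - mu):
  Sigma^{-1} · (x - mu) = (-0.0625, 0.1053).
  (x - mu)^T · [Sigma^{-1} · (x - mu)] = (-1)·(-0.0625) + (2)·(0.1053) = 0.273.

Step 4 — take square root: d = √(0.273) ≈ 0.5225.

d(x, mu) = √(0.273) ≈ 0.5225


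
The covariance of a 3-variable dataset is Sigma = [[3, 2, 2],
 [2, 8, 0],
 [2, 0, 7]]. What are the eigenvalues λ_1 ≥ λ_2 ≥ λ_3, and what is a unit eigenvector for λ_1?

Step 1 — characteristic polynomial p(λ) = det(λI - Sigma) = λ³ - tr·λ² + c_1·λ - det, where tr = trace, c_1 = sum of the principal 2×2 minors, det = det(Sigma):
  tr = 3 + 8 + 7 = 18,
  c_1 = (3·8 - (2)²) + (3·7 - (2)²) + (8·7 - (0)²) = 20 + 17 + 56 = 93,
  det = 3·(8·7 - (0)²) - (2)·((2)·7 - (0)·(2)) + (2)·((2)·(0) - 8·(2)) = 3·(56) - (2)·(14) + (2)·(-16) = 108.
  So p(λ) = λ³ - 18λ² + 93λ - 108.
Step 2 — look for an integer root (rational root theorem: any rational root is an integer divisor of 108). Testing λ = 9:
  p(9) = 729 - 1458 + 837 - 108 = 0  ✓
  Dividing out (λ - 9): p(λ) = (λ - 9)(λ² - 9λ + 12).
Step 3 — remaining eigenvalues from the quadratic λ² - 9λ + 12 = 0:
  Δ = 9² - 4·12 = 81 - 48 = 33,  λ = (9 ± √33)/2 = (9 ± 5.7446)/2 ≈ 7.3723 or 1.6277.
  Sorted: λ_1 = 9,  λ_2 = 7.3723,  λ_3 = 1.6277  (check: sum = 18 = tr ✓).

Step 4 — unit eigenvector for λ_1 = 9: v spans the null space of (Sigma - λ_1 I), whose rows are
  r_1 = (-6, 2, 2),  r_2 = (2, -1, 0),  r_3 = (2, 0, -2).
  v is orthogonal to every row, so take v ∝ r_1 × r_2 = ((2)·(0) - (2)·(-1), (2)·(2) - (-6)·(0), (-6)·(-1) - (2)·(2)) = (2, 4, 2).
  Rescale (divide by 2): u = (1, 2, 1).
  ||u|| = √((1)² + (2)² + (1)²) = √(6) ≈ 2.4495,  v_1 = u/||u|| ≈ (0.4082, 0.8165, 0.4082) (||v_1|| = 1).

λ_1 = 9,  λ_2 = 7.3723,  λ_3 = 1.6277;  v_1 ≈ (0.4082, 0.8165, 0.4082)


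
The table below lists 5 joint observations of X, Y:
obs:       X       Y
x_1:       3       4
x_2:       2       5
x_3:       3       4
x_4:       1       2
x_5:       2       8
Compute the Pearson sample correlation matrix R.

Step 1 — column means:
  mean(X) = (3 + 2 + 3 + 1 + 2) / 5 = 11/5 = 2.2
  mean(Y) = (4 + 5 + 4 + 2 + 8) / 5 = 23/5 = 4.6

Step 2 — sample variances and covariances s[i,j] = (1/(n-1)) · Σ_k (x_{k,i} - mean_i) · (x_{k,j} - mean_j), with n-1 = 4:
  s[X,X] = ((0.8)·(0.8) + (-0.2)·(-0.2) + (0.8)·(0.8) + (-1.2)·(-1.2) + (-0.2)·(-0.2)) / 4 = 2.8/4 = 0.7
  s[X,Y] = ((0.8)·(-0.6) + (-0.2)·(0.4) + (0.8)·(-0.6) + (-1.2)·(-2.6) + (-0.2)·(3.4)) / 4 = 1.4/4 = 0.35
  s[Y,Y] = ((-0.6)·(-0.6) + (0.4)·(0.4) + (-0.6)·(-0.6) + (-2.6)·(-2.6) + (3.4)·(3.4)) / 4 = 19.2/4 = 4.8
  Sample standard deviations s_i = √(s[i,i]):
  s(X) = √(0.7) = 0.8367
  s(Y) = √(4.8) = 2.1909

Step 3 — r_{ij} = s_{ij} / (s_i · s_j):
  r[X,X] = 1 (diagonal).
  r[X,Y] = 0.35 / (0.8367 · 2.1909) = 0.35 / 1.833 = 0.1909
  r[Y,Y] = 1 (diagonal).

R is symmetric with unit diagonal. Assembling:

R = [[1, 0.1909],
 [0.1909, 1]]


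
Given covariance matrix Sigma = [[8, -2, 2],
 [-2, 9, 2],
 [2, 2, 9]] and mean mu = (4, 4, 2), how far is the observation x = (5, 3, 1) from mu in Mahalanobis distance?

Step 1 — centre the observation: (x - mu) = (1, -1, -1).

Step 2 — invert Sigma (cofactor / det for 3×3, or solve directly):
  Sigma^{-1} = [[0.1458, 0.0417, -0.0417],
 [0.0417, 0.1288, -0.0379],
 [-0.0417, -0.0379, 0.1288]].

Step 3 — form the quadratic (x - mu)^T · Sigma^{-1} · (x - mu):
  Sigma^{-1} · (x - mu) = (0.1458, -0.0492, -0.1326).
  (x - mu)^T · [Sigma^{-1} · (x - mu)] = (1)·(0.1458) + (-1)·(-0.0492) + (-1)·(-0.1326) = 0.3277.

Step 4 — take square root: d = √(0.3277) ≈ 0.5724.

d(x, mu) = √(0.3277) ≈ 0.5724


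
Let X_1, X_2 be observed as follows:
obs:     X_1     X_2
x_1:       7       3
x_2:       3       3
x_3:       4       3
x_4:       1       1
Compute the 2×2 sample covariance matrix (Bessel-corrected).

Step 1 — column means:
  mean(X_1) = (7 + 3 + 4 + 1) / 4 = 15/4 = 3.75
  mean(X_2) = (3 + 3 + 3 + 1) / 4 = 10/4 = 2.5

Step 2 — sample covariance S[i,j] = (1/(n-1)) · Σ_k (x_{k,i} - mean_i) · (x_{k,j} - mean_j), with n-1 = 3.
  S[X_1,X_1] = ((3.25)·(3.25) + (-0.75)·(-0.75) + (0.25)·(0.25) + (-2.75)·(-2.75)) / 3 = 18.75/3 = 6.25
  S[X_1,X_2] = ((3.25)·(0.5) + (-0.75)·(0.5) + (0.25)·(0.5) + (-2.75)·(-1.5)) / 3 = 5.5/3 = 1.8333
  S[X_2,X_2] = ((0.5)·(0.5) + (0.5)·(0.5) + (0.5)·(0.5) + (-1.5)·(-1.5)) / 3 = 3/3 = 1

S is symmetric (S[j,i] = S[i,j]). Assembling:

S = [[6.25, 1.8333],
 [1.8333, 1]]


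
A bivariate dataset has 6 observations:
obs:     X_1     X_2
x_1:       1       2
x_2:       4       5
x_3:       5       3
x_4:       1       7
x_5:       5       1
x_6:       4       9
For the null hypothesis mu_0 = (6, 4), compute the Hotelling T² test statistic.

Step 1 — sample mean vector:
  mean(X_1) = (1 + 4 + 5 + 1 + 5 + 4) / 6 = 20/6 = 3.3333
  mean(X_2) = (2 + 5 + 3 + 7 + 1 + 9) / 6 = 27/6 = 4.5
  x̄ = (3.3333, 4.5),  deviation x̄ - mu_0 = (3.3333, 4.5) - (6, 4) = (-2.6667, 0.5).

Step 2 — sample covariance matrix, S[i,j] = (1/(n-1)) · Σ_k (x_{k,i} - mean_i) · (x_{k,j} - mean_j), divisor n-1 = 5:
  S[X_1,X_1] = ((-2.3333)·(-2.3333) + (0.6667)·(0.6667) + (1.6667)·(1.6667) + (-2.3333)·(-2.3333) + (1.6667)·(1.6667) + (0.6667)·(0.6667)) / 5 = 17.3333/5 = 3.4667
  S[X_1,X_2] = ((-2.3333)·(-2.5) + (0.6667)·(0.5) + (1.6667)·(-1.5) + (-2.3333)·(2.5) + (1.6667)·(-3.5) + (0.6667)·(4.5)) / 5 = -5/5 = -1
  S[X_2,X_2] = ((-2.5)·(-2.5) + (0.5)·(0.5) + (-1.5)·(-1.5) + (2.5)·(2.5) + (-3.5)·(-3.5) + (4.5)·(4.5)) / 5 = 47.5/5 = 9.5
  S = [[3.4667, -1],
 [-1, 9.5]].

Step 3 — invert S. det(S) = 3.4667·9.5 - (-1)² = 31.9333.
  S^{-1} = (1/det) · [[d, -b], [-b, a]] = [[0.2975, 0.0313],
 [0.0313, 0.1086]].

Step 4 — quadratic form (x̄ - mu_0)^T · S^{-1} · (x̄ - mu_0):
  S^{-1} · (x̄ - mu_0) = (-0.7777, -0.0292),
  (x̄ - mu_0)^T · [...] = (-2.6667)·(-0.7777) + (0.5)·(-0.0292) = 2.0592.

Step 5 — scale by n: T² = 6 · 2.0592 = 12.3549.

T² ≈ 12.3549


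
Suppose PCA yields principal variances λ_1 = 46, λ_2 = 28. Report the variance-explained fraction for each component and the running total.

Step 1 — total variance = trace(Sigma) = Σ λ_i = 46 + 28 = 74.

Step 2 — fraction explained by component i = λ_i / Σ λ:
  PC1: 46/74 = 0.6216
  PC2: 28/74 = 0.3784

Step 3 — cumulative fraction after k components = (λ_1 + ... + λ_k) / Σ λ:
  k = 1: 46/74 = 0.6216
  k = 2: (46 + 28)/74 = 74/74 = 1

Summary (fraction, with percent):

explained: PC1 0.6216 (62.16%), PC2 0.3784 (37.84%);  cumulative: 0.6216, 1


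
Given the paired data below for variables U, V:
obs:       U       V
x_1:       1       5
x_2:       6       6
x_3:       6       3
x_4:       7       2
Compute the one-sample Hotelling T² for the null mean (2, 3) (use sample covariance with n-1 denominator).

Step 1 — sample mean vector:
  mean(U) = (1 + 6 + 6 + 7) / 4 = 20/4 = 5
  mean(V) = (5 + 6 + 3 + 2) / 4 = 16/4 = 4
  x̄ = (5, 4),  deviation x̄ - mu_0 = (5, 4) - (2, 3) = (3, 1).

Step 2 — sample covariance matrix, S[i,j] = (1/(n-1)) · Σ_k (x_{k,i} - mean_i) · (x_{k,j} - mean_j), divisor n-1 = 3:
  S[U,U] = ((-4)·(-4) + (1)·(1) + (1)·(1) + (2)·(2)) / 3 = 22/3 = 7.3333
  S[U,V] = ((-4)·(1) + (1)·(2) + (1)·(-1) + (2)·(-2)) / 3 = -7/3 = -2.3333
  S[V,V] = ((1)·(1) + (2)·(2) + (-1)·(-1) + (-2)·(-2)) / 3 = 10/3 = 3.3333
  S = [[7.3333, -2.3333],
 [-2.3333, 3.3333]].

Step 3 — invert S. det(S) = 7.3333·3.3333 - (-2.3333)² = 19.
  S^{-1} = (1/det) · [[d, -b], [-b, a]] = [[0.1754, 0.1228],
 [0.1228, 0.386]].

Step 4 — quadratic form (x̄ - mu_0)^T · S^{-1} · (x̄ - mu_0):
  S^{-1} · (x̄ - mu_0) = (0.6491, 0.7544),
  (x̄ - mu_0)^T · [...] = (3)·(0.6491) + (1)·(0.7544) = 2.7018.

Step 5 — scale by n: T² = 4 · 2.7018 = 10.807.

T² ≈ 10.807


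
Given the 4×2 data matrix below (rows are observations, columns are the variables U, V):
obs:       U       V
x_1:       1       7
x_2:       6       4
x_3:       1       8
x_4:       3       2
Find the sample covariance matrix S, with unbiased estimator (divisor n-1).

Step 1 — column means:
  mean(U) = (1 + 6 + 1 + 3) / 4 = 11/4 = 2.75
  mean(V) = (7 + 4 + 8 + 2) / 4 = 21/4 = 5.25

Step 2 — sample covariance S[i,j] = (1/(n-1)) · Σ_k (x_{k,i} - mean_i) · (x_{k,j} - mean_j), with n-1 = 3.
  S[U,U] = ((-1.75)·(-1.75) + (3.25)·(3.25) + (-1.75)·(-1.75) + (0.25)·(0.25)) / 3 = 16.75/3 = 5.5833
  S[U,V] = ((-1.75)·(1.75) + (3.25)·(-1.25) + (-1.75)·(2.75) + (0.25)·(-3.25)) / 3 = -12.75/3 = -4.25
  S[V,V] = ((1.75)·(1.75) + (-1.25)·(-1.25) + (2.75)·(2.75) + (-3.25)·(-3.25)) / 3 = 22.75/3 = 7.5833

S is symmetric (S[j,i] = S[i,j]). Assembling:

S = [[5.5833, -4.25],
 [-4.25, 7.5833]]


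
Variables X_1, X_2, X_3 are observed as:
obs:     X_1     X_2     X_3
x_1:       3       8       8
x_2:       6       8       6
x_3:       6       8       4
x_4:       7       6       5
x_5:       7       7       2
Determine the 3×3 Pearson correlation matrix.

Step 1 — column means:
  mean(X_1) = (3 + 6 + 6 + 7 + 7) / 5 = 29/5 = 5.8
  mean(X_2) = (8 + 8 + 8 + 6 + 7) / 5 = 37/5 = 7.4
  mean(X_3) = (8 + 6 + 4 + 5 + 2) / 5 = 25/5 = 5

Step 2 — sample variances and covariances s[i,j] = (1/(n-1)) · Σ_k (x_{k,i} - mean_i) · (x_{k,j} - mean_j), with n-1 = 4:
  s[X_1,X_1] = ((-2.8)·(-2.8) + (0.2)·(0.2) + (0.2)·(0.2) + (1.2)·(1.2) + (1.2)·(1.2)) / 4 = 10.8/4 = 2.7
  s[X_1,X_2] = ((-2.8)·(0.6) + (0.2)·(0.6) + (0.2)·(0.6) + (1.2)·(-1.4) + (1.2)·(-0.4)) / 4 = -3.6/4 = -0.9
  s[X_1,X_3] = ((-2.8)·(3) + (0.2)·(1) + (0.2)·(-1) + (1.2)·(0) + (1.2)·(-3)) / 4 = -12/4 = -3
  s[X_2,X_2] = ((0.6)·(0.6) + (0.6)·(0.6) + (0.6)·(0.6) + (-1.4)·(-1.4) + (-0.4)·(-0.4)) / 4 = 3.2/4 = 0.8
  s[X_2,X_3] = ((0.6)·(3) + (0.6)·(1) + (0.6)·(-1) + (-1.4)·(0) + (-0.4)·(-3)) / 4 = 3/4 = 0.75
  s[X_3,X_3] = ((3)·(3) + (1)·(1) + (-1)·(-1) + (0)·(0) + (-3)·(-3)) / 4 = 20/4 = 5
  Sample standard deviations s_i = √(s[i,i]):
  s(X_1) = √(2.7) = 1.6432
  s(X_2) = √(0.8) = 0.8944
  s(X_3) = √(5) = 2.2361

Step 3 — r_{ij} = s_{ij} / (s_i · s_j):
  r[X_1,X_1] = 1 (diagonal).
  r[X_1,X_2] = -0.9 / (1.6432 · 0.8944) = -0.9 / 1.4697 = -0.6124
  r[X_1,X_3] = -3 / (1.6432 · 2.2361) = -3 / 3.6742 = -0.8165
  r[X_2,X_2] = 1 (diagonal).
  r[X_2,X_3] = 0.75 / (0.8944 · 2.2361) = 0.75 / 2 = 0.375
  r[X_3,X_3] = 1 (diagonal).

R is symmetric with unit diagonal. Assembling:

R = [[1, -0.6124, -0.8165],
 [-0.6124, 1, 0.375],
 [-0.8165, 0.375, 1]]


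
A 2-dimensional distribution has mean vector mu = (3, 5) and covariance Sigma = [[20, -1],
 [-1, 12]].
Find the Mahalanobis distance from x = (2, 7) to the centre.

Step 1 — centre the observation: (x - mu) = (-1, 2).

Step 2 — invert Sigma. det(Sigma) = 20·12 - (-1)² = 239.
  Sigma^{-1} = (1/det) · [[d, -b], [-b, a]] = [[0.0502, 0.0042],
 [0.0042, 0.0837]].

Step 3 — form the quadratic (x - mu)^T · Sigma^{-1} · (x - mu):
  Sigma^{-1} · (x - mu) = (-0.0418, 0.1632).
  (x - mu)^T · [Sigma^{-1} · (x - mu)] = (-1)·(-0.0418) + (2)·(0.1632) = 0.3682.

Step 4 — take square root: d = √(0.3682) ≈ 0.6068.

d(x, mu) = √(0.3682) ≈ 0.6068


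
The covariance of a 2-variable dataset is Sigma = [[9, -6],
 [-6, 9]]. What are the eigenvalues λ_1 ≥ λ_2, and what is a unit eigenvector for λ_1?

Step 1 — characteristic polynomial of 2×2 Sigma:
  det(Sigma - λI) = λ² - trace · λ + det = 0.
  trace = 9 + 9 = 18, det = 9·9 - (-6)² = 45.
Step 2 — discriminant:
  Δ = trace² - 4·det = 324 - 180 = 144.
Step 3 — eigenvalues:
  λ = (trace ± √Δ)/2 = (18 ± 12)/2,
  λ_1 = 15,  λ_2 = 3.

Step 4 — unit eigenvector for λ_1: solve (Sigma - λ_1 I)v = 0. First row:
  (9 - 15)·v_x + (-6)·v_y = 0, i.e. (-6)·v_x + (-6)·v_y = 0,
  so v ∝ (b, λ_1 - a) = (-6, 6); multiply by -1 so the first entry is positive: u = (6, -6).
  ||u|| = √((6)² + (-6)²) = √(72) ≈ 8.4853,
  v_1 = u/||u|| ≈ (0.7071, -0.7071) (||v_1|| = 1).

λ_1 = 15,  λ_2 = 3;  v_1 ≈ (0.7071, -0.7071)


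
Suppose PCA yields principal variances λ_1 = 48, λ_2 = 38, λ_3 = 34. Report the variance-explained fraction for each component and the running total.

Step 1 — total variance = trace(Sigma) = Σ λ_i = 48 + 38 + 34 = 120.

Step 2 — fraction explained by component i = λ_i / Σ λ:
  PC1: 48/120 = 0.4
  PC2: 38/120 = 0.3167
  PC3: 34/120 = 0.2833

Step 3 — cumulative fraction after k components = (λ_1 + ... + λ_k) / Σ λ:
  k = 1: 48/120 = 0.4
  k = 2: (48 + 38)/120 = 86/120 = 0.7167
  k = 3: (48 + 38 + 34)/120 = 120/120 = 1

Summary (fraction, with percent):

explained: PC1 0.4 (40%), PC2 0.3167 (31.67%), PC3 0.2833 (28.33%);  cumulative: 0.4, 0.7167, 1
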